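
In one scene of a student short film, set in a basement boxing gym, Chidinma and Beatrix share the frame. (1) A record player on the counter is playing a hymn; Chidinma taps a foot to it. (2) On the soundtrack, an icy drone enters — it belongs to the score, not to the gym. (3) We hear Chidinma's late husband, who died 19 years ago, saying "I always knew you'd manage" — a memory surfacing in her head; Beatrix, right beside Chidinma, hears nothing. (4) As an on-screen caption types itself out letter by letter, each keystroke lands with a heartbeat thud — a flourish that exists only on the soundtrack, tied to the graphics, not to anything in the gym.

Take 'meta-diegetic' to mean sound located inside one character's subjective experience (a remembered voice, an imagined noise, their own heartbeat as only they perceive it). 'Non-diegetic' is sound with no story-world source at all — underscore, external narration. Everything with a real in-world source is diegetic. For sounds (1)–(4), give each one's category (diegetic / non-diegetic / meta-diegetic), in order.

Sound (1): source music from a record player, which exists in the story world, so diegetic.
(2) nothing in the gym produces it and the characters don't hear it — pure soundtrack → non-diegetic.
(3) a remembered line, private to Chidinma — not present in the room, not audible to Beatrix → meta-diegetic.
(4) the caption isn't part of the story world, so neither is the sound tied to it → non-diegetic.

diegetic, non-diegetic, meta-diegetic, non-diegetic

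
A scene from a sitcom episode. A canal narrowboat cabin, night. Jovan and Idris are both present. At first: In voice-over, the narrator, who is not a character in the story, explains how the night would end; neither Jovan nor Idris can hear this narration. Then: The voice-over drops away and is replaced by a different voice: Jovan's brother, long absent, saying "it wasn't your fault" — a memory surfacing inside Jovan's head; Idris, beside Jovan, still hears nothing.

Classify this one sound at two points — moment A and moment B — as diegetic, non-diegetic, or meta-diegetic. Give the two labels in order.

non-diegetic, meta-diegetic

Moment A: the external narrator addresses only the audience — outside the story world → non-diegetic.
Moment B: the replacement voice is a memory inside Jovan's mind specifically → meta-diegetic.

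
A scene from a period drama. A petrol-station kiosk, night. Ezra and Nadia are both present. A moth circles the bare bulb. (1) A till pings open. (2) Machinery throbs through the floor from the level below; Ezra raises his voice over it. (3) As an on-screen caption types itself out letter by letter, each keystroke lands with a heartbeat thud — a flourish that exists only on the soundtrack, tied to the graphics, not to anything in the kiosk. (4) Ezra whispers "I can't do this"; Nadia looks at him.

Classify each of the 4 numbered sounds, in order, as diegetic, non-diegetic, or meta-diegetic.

diegetic, diegetic, non-diegetic, diegetic

(1) is diegetic: a till is a real object/event in the scene's world.
Sound (2): it's the actual ambient sound of the location, so diegetic.
Sound (3): sound married to a title/caption — outside the diegesis by definition, so non-diegetic.
(4) is diegetic: spoken by a character present in the story world.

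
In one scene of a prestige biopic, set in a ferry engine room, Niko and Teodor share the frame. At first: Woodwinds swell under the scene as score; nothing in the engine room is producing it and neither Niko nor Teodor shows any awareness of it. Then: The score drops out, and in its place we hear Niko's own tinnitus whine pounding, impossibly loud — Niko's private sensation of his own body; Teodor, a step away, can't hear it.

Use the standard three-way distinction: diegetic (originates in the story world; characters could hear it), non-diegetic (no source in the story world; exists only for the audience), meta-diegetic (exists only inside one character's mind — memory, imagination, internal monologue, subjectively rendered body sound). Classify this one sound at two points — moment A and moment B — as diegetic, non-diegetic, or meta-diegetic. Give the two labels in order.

Moment A: underscore with no in-world source, inaudible to the characters → non-diegetic.
Moment B: the body sound is Niko's subjective perception alone — Teodor can't hear it → meta-diegetic.

non-diegetic, meta-diegetic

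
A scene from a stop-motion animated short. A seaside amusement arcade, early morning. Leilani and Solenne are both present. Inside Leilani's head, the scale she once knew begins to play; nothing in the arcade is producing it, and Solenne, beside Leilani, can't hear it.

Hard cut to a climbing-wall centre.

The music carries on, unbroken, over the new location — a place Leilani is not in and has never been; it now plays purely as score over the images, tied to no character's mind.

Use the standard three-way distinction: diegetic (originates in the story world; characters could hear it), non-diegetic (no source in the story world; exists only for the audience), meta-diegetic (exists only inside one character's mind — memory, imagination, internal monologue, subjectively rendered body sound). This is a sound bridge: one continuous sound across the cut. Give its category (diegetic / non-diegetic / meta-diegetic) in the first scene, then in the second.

Scene one: the music exists only inside Leilani's mind; Solenne can't hear it → meta-diegetic.
Scene two: it's detached from Leilani entirely and plays over unrelated images with no in-world source — conventional underscore → non-diegetic.

meta-diegetic, non-diegetic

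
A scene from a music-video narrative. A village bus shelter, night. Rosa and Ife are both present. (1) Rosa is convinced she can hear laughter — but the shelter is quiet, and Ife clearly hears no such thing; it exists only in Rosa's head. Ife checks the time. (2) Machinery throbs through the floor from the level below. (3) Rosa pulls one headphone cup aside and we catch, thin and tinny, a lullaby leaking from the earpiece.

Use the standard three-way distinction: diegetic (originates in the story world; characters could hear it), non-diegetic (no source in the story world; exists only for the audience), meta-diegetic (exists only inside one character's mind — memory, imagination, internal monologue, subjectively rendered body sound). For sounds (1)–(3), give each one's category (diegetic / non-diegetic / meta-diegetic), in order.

meta-diegetic, diegetic, diegetic

(1) is meta-diegetic: subjective to Rosa: the shelter is silent and Ife hears nothing.
(2) is diegetic: it's the actual ambient sound of the location.
(3) is diegetic: the earpiece is a real device on Rosa's head — source music.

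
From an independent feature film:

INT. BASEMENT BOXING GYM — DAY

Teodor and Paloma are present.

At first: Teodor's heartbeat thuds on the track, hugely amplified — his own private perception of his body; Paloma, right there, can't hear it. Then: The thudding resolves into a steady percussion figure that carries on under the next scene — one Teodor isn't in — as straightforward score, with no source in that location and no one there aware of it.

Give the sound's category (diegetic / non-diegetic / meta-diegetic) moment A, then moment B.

meta-diegetic, non-diegetic

Moment A: it's Teodor's subjective body sound, inaudible to Paloma → meta-diegetic.
Moment B: detached from Teodor and playing as sourceless score over a scene he isn't in — for the audience only → non-diegetic.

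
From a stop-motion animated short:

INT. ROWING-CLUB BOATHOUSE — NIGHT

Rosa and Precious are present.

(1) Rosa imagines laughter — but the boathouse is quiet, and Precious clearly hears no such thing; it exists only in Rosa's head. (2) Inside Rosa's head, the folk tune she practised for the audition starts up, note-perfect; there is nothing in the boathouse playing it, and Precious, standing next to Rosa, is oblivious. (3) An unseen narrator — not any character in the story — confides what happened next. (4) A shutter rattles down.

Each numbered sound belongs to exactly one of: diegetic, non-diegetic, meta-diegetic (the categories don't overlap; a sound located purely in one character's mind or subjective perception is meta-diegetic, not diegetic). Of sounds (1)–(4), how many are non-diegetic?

1

Sound (1): subjective to Rosa: the boathouse is silent and Precious hears nothing, so meta-diegetic.
Sound (2): the music is a memory playing inside Rosa's mind alone; no real-world source, Precious can't hear it, so meta-diegetic.
Sound (3): the narrator exists outside the story world, addressing only the audience, so non-diegetic.
Sound (4): an in-world source (a shutter); characters could hear it, so diegetic.
Non-diegetic: (3) — that's 1.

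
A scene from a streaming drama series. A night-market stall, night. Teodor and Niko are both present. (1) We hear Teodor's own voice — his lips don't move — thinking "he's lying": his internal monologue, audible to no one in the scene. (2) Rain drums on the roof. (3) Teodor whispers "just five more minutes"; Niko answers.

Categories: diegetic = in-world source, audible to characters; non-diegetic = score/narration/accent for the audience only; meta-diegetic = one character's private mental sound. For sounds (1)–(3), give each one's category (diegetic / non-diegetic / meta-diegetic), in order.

meta-diegetic, diegetic, diegetic

(1) Teodor's thought-voice: a private mental sound no other character can hear → meta-diegetic.
(2) is diegetic: it's the actual ambient sound of the location.
(3) is diegetic: Teodor is a character speaking aloud in the scene.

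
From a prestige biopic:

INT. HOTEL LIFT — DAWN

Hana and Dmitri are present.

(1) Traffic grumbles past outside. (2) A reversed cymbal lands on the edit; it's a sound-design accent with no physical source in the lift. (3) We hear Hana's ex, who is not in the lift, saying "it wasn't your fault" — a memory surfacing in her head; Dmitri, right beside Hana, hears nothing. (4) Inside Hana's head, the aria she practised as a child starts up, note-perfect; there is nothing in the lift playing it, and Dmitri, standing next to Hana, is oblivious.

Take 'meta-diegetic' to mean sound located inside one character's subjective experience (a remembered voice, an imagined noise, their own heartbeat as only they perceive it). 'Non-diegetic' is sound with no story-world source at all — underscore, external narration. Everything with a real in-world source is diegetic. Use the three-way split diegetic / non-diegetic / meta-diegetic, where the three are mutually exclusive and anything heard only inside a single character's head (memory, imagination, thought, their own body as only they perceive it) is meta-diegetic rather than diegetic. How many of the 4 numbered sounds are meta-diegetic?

2

(1) is diegetic: it's the actual ambient sound of the location.
Sound (2): nothing in the scene produces it; it's an accent added for the audience, so non-diegetic.
(3) a remembered line, private to Hana — not present in the room, not audible to Dmitri → meta-diegetic.
Sound (4): it lives in Hana's subjectivity, not in the lift, so meta-diegetic.
Meta-diegetic: (3), (4) — that's 2.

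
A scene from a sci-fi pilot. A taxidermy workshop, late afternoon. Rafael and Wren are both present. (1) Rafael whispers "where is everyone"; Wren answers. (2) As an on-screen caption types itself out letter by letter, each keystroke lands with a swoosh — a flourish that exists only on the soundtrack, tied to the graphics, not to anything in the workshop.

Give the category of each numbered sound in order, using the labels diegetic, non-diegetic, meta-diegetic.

diegetic, non-diegetic

Sound (1): on-screen dialogue — Rafael speaks and Wren is there to hear, so diegetic.
Sound (2): sound married to a title/caption — outside the diegesis by definition, so non-diegetic.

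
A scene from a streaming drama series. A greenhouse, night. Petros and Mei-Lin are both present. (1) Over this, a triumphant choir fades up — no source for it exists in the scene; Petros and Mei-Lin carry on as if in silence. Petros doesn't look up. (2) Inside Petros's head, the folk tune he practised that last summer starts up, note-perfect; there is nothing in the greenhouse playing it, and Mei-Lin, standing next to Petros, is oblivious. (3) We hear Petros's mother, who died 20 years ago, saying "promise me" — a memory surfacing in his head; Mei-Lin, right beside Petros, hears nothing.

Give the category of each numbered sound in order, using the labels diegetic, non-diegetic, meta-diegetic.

Sound (1): score with no on-screen or off-screen source; it exists for the audience alone, so non-diegetic.
(2) the music is a memory playing inside Petros's mind alone; no real-world source, Mei-Lin can't hear it → meta-diegetic.
(3) the voice is a memory playing only inside Petros's mind; Mei-Lin can't hear it → meta-diegetic.

non-diegetic, meta-diegetic, meta-diegetic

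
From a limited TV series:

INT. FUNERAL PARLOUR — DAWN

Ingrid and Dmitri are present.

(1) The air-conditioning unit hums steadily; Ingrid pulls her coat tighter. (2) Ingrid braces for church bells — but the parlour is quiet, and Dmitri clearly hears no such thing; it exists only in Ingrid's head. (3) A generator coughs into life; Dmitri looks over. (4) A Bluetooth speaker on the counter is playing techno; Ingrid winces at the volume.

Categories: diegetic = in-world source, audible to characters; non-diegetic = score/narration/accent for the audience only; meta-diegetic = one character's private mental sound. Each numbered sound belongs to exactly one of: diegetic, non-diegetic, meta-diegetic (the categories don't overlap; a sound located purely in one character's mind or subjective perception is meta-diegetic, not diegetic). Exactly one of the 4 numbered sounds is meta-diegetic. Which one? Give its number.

2

(1) is diegetic: it's the actual ambient sound of the location.
(2) the sound is imagined by Ingrid; nothing in the story world is producing it and Dmitri can't hear it → meta-diegetic.
(3) is diegetic: a generator is a real object/event in the scene's world.
(4) a Bluetooth speaker is a physical source in the scene and Ingrid reacts to it → diegetic.
Only (2) is meta-diegetic.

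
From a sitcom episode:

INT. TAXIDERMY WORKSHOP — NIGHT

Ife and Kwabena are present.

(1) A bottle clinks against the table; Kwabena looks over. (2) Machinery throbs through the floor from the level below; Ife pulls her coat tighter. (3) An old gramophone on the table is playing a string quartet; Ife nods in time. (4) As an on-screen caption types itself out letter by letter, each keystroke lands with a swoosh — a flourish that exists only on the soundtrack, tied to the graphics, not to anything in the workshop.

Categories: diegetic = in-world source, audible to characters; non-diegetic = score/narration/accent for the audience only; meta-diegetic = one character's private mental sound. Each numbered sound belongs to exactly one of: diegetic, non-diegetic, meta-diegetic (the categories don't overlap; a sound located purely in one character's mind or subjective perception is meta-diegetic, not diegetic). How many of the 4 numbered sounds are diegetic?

3

(1) is diegetic: a bottle is a real object/event in the scene's world.
Sound (2): it's the actual ambient sound of the location, so diegetic.
Sound (3): the music comes from an on-screen device that Ife responds to, so diegetic.
(4) it accompanies on-screen graphics, not anything inside the story world → non-diegetic.
Diegetic: (1), (2), (3) — that's 3.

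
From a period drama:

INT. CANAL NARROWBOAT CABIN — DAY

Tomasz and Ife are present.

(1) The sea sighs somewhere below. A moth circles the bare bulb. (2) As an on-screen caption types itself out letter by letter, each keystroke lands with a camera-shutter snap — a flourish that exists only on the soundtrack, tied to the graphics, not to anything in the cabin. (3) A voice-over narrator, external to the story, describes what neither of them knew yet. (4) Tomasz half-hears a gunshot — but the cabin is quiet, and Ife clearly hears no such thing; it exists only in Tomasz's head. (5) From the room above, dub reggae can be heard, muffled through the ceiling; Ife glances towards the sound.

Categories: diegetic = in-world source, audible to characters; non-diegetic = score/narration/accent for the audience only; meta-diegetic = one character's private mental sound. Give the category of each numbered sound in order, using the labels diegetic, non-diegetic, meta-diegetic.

diegetic, non-diegetic, non-diegetic, meta-diegetic, diegetic

Sound (1): ambient/room sound belonging to the story's physical space, so diegetic.
(2) it accompanies on-screen graphics, not anything inside the story world → non-diegetic.
(3) external voice-over — not a character, not heard by anyone in the scene → non-diegetic.
(4) is meta-diegetic: Tomasz alone 'hears' it — an imagined sound, not present in the space.
Sound (5): it's coming from the room above — a location within the story world — and Ife reacts, so diegetic.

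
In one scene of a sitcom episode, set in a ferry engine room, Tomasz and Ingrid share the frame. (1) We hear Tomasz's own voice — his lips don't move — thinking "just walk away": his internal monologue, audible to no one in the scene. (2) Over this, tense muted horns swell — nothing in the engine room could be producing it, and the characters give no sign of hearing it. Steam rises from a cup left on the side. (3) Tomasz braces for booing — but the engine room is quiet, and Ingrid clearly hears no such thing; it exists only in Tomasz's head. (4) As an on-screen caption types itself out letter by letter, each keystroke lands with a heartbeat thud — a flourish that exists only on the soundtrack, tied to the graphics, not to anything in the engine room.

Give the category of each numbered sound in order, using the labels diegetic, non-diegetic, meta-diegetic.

(1) is meta-diegetic: Tomasz's thought-voice: a private mental sound no other character can hear.
Sound (2): score with no on-screen or off-screen source; it exists for the audience alone, so non-diegetic.
Sound (3): subjective to Tomasz: the engine room is silent and Ingrid hears nothing, so meta-diegetic.
(4) sound married to a title/caption — outside the diegesis by definition → non-diegetic.

meta-diegetic, non-diegetic, meta-diegetic, non-diegetic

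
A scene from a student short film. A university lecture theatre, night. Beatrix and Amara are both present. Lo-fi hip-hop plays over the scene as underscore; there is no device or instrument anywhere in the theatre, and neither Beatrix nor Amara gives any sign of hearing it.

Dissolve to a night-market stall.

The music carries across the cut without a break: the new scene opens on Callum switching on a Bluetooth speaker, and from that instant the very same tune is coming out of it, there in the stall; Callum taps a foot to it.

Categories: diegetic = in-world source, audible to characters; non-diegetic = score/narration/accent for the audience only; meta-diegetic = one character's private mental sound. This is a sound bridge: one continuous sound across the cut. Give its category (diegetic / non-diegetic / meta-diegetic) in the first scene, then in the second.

non-diegetic, diegetic

Scene one: there's no in-world source anywhere and no character hears it — underscore for the audience only → non-diegetic.
Scene two: once Callum turns on a Bluetooth speaker, the music has a real source in the story world and Callum reacts to it → diegetic.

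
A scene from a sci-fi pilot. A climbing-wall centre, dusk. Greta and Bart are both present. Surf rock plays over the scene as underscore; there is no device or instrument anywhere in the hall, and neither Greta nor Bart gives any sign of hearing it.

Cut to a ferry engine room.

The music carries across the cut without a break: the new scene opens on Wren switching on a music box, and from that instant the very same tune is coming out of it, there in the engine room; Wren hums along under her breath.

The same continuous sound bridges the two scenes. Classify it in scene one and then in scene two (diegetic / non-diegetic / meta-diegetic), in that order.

non-diegetic, diegetic

Scene one: there's no in-world source anywhere and no character hears it — underscore for the audience only → non-diegetic.
Scene two: once Wren turns on a music box, the music has a real source in the story world and Wren reacts to it → diegetic.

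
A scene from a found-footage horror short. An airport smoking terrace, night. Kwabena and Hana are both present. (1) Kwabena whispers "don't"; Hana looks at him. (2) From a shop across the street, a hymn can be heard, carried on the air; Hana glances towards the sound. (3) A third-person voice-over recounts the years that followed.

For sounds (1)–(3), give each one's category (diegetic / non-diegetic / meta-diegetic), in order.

diegetic, diegetic, non-diegetic

Sound (1): Kwabena is a character speaking aloud in the scene, so diegetic.
Sound (2): the music has an off-screen but real-world source and a character hears it, so diegetic.
Sound (3): the narrator exists outside the story world, addressing only the audience, so non-diegetic.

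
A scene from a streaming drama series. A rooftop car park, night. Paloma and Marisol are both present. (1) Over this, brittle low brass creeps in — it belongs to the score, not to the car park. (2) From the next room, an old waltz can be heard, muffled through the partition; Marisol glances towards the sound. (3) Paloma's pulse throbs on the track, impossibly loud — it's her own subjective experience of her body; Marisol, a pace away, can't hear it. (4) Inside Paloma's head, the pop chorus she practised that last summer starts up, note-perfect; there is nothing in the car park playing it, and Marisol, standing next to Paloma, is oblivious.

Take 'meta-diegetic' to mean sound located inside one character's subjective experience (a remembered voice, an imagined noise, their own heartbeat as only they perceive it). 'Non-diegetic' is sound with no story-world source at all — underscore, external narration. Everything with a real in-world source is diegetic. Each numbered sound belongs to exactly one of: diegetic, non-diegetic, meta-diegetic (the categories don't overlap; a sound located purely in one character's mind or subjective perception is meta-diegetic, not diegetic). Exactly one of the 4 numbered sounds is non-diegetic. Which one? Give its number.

Sound (1): it has no source in the story world and no character can hear it — it's underscore, so non-diegetic.
(2) is diegetic: off-screen diegetic: the source is out of frame but still in the story's space.
Sound (3): it's Paloma's internal bodily sensation rendered as sound; only Paloma 'hears' it, so meta-diegetic.
(4) it lives in Paloma's subjectivity, not in the car park → meta-diegetic.
Only (1) is non-diegetic.

1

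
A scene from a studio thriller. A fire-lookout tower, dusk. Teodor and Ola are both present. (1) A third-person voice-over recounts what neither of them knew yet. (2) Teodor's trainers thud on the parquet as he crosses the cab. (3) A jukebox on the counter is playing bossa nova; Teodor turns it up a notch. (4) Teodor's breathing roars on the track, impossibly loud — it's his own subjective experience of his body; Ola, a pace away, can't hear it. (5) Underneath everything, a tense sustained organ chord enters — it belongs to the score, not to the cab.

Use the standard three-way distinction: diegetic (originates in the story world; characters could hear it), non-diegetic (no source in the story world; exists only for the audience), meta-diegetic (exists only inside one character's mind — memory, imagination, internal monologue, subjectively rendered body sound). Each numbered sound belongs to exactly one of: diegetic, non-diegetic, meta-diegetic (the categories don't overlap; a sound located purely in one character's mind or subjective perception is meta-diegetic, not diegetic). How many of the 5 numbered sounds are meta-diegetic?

1

Sound (1): external voice-over — not a character, not heard by anyone in the scene, so non-diegetic.
(2) a character's body making contact with the set — an in-world sound → diegetic.
Sound (3): source music from a jukebox, which exists in the story world, so diegetic.
(4) is meta-diegetic: point-of-audition from inside Teodor's body; not a sound in the room.
Sound (5): score with no on-screen or off-screen source; it exists for the audience alone, so non-diegetic.
Meta-diegetic: (4) — that's 1.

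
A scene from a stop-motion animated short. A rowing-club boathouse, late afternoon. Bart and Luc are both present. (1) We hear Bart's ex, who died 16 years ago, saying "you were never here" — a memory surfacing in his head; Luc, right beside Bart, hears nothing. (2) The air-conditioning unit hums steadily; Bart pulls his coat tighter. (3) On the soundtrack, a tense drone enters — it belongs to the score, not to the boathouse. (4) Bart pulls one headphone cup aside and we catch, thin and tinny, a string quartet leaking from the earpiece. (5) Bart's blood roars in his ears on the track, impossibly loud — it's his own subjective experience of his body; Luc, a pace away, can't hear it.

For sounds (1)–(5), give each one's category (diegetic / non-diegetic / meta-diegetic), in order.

Sound (1): the voice is a memory playing only inside Bart's mind; Luc can't hear it, so meta-diegetic.
(2) is diegetic: the air-conditioning unit is part of the location's real environment.
(3) is non-diegetic: score with no on-screen or off-screen source; it exists for the audience alone.
(4) the headphones are an on-screen source → diegetic.
(5) is meta-diegetic: it's Bart's internal bodily sensation rendered as sound; only Bart 'hears' it.

meta-diegetic, diegetic, non-diegetic, diegetic, meta-diegetic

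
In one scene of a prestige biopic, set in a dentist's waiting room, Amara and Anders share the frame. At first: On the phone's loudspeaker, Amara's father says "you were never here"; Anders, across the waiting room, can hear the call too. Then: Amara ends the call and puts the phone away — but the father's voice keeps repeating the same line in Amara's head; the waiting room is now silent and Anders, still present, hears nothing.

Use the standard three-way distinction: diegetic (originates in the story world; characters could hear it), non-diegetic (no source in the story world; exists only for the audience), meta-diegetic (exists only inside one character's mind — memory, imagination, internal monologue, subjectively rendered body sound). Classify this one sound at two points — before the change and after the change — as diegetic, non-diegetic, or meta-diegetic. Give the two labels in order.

Before the change: the loudspeaker is an in-world source; both Amara and Anders hear the call → diegetic.
After the change: with the phone off, the voice continues only as Amara's private mental replay — Anders can't hear it → meta-diegetic.

diegetic, meta-diegetic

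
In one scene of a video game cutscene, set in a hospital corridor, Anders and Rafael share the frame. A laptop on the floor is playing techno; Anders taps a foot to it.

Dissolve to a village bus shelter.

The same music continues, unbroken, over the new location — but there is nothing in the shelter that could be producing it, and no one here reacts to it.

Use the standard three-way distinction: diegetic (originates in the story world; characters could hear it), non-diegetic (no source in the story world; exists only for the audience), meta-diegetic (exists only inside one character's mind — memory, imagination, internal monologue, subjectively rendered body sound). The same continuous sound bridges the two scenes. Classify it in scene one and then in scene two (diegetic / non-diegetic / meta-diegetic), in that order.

Scene one: a laptop is an on-screen source and Anders reacts to it → diegetic.
Scene two: there is no source in the shelter and no one hears it — it's now underscore → non-diegetic.

diegetic, non-diegetic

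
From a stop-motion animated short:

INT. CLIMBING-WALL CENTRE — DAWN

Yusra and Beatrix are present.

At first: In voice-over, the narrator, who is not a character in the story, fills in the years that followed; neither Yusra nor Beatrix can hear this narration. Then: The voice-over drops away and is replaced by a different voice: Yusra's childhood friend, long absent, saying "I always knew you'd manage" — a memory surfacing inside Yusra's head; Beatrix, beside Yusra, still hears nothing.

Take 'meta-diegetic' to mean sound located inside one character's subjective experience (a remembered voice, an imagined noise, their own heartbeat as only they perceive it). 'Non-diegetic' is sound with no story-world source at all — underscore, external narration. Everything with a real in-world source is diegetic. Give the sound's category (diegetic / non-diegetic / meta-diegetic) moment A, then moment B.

non-diegetic, meta-diegetic

Moment A: the external narrator addresses only the audience — outside the story world → non-diegetic.
Moment B: the replacement voice is a memory inside Yusra's mind specifically → meta-diegetic.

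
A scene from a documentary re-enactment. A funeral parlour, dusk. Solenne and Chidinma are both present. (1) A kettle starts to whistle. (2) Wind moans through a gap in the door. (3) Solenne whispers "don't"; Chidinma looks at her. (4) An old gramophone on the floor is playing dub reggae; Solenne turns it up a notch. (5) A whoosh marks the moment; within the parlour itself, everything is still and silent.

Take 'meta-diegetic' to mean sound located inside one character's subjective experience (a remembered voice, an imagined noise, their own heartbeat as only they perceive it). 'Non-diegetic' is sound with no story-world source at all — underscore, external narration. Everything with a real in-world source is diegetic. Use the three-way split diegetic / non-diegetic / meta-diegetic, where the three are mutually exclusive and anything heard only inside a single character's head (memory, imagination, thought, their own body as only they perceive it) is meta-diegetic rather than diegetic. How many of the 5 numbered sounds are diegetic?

4

Sound (1): a kettle is a real object/event in the scene's world, so diegetic.
Sound (2): wind is part of the location's real environment, so diegetic.
Sound (3): spoken by a character present in the story world, so diegetic.
Sound (4): source music from an old gramophone, which exists in the story world, so diegetic.
(5) it's a sound-design accent with no in-world source; no one in the scene can hear it → non-diegetic.
So 4 of the 5 are diegetic: (1), (2), (3), (4).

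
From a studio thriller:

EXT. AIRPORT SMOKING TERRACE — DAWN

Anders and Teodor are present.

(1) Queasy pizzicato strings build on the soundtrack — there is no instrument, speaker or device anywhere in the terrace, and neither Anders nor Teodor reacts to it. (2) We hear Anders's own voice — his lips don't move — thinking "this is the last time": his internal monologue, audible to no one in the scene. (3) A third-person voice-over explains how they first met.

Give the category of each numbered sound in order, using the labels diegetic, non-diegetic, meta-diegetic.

(1) nothing in the terrace produces it and the characters don't hear it — pure soundtrack → non-diegetic.
(2) Anders's thought-voice: a private mental sound no other character can hear → meta-diegetic.
(3) is non-diegetic: the narrator exists outside the story world, addressing only the audience.

non-diegetic, meta-diegetic, non-diegetic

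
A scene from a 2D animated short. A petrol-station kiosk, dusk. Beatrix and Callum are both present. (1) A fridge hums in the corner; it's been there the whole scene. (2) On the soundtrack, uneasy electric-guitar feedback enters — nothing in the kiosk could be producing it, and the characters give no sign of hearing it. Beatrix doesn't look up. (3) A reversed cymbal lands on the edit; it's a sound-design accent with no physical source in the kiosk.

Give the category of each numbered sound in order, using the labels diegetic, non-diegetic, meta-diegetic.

(1) is diegetic: a fridge is part of the location's real environment.
Sound (2): score with no on-screen or off-screen source; it exists for the audience alone, so non-diegetic.
Sound (3): an editorial stinger — it belongs to the cut, not the story world, so non-diegetic.

diegetic, non-diegetic, non-diegetic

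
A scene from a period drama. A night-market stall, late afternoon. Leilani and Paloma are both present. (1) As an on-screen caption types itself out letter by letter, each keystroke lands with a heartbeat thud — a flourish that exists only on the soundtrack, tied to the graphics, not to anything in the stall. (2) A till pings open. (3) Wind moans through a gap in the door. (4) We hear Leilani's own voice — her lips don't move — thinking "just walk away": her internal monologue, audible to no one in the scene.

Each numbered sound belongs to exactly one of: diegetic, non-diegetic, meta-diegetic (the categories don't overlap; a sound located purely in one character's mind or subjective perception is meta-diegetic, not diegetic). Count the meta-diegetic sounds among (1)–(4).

Sound (1): sound married to a title/caption — outside the diegesis by definition, so non-diegetic.
Sound (2): a till is a real object/event in the scene's world, so diegetic.
(3) wind is part of the location's real environment → diegetic.
(4) internal monologue — inside Leilani's mind, not spoken into the scene → meta-diegetic.
So 1 of the 4 is meta-diegetic: (4).

1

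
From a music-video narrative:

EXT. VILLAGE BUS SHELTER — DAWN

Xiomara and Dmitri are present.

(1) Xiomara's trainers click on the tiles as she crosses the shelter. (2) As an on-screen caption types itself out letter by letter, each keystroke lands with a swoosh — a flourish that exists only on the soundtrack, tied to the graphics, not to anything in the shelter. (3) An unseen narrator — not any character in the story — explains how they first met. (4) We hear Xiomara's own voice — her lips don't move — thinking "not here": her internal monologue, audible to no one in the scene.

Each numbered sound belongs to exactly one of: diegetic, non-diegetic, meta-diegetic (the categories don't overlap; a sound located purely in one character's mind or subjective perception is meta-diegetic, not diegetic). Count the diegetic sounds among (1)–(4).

1

(1) Xiomara's footsteps are produced in the story world → diegetic.
(2) sound married to a title/caption — outside the diegesis by definition → non-diegetic.
(3) is non-diegetic: commentary laid over the scene from outside the fiction.
(4) is meta-diegetic: internal monologue — inside Xiomara's mind, not spoken into the scene.
So 1 of the 4 is diegetic: (1).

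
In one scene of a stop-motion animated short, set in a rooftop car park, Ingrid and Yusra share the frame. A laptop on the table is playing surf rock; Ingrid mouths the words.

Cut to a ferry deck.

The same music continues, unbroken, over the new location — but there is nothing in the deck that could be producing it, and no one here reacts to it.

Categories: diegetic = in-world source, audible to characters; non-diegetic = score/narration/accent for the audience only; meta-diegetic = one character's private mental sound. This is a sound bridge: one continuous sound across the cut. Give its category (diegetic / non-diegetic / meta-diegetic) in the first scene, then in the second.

Scene one: a laptop is an on-screen source and Ingrid reacts to it → diegetic.
Scene two: there is no source in the deck and no one hears it — it's now underscore → non-diegetic.

diegetic, non-diegetic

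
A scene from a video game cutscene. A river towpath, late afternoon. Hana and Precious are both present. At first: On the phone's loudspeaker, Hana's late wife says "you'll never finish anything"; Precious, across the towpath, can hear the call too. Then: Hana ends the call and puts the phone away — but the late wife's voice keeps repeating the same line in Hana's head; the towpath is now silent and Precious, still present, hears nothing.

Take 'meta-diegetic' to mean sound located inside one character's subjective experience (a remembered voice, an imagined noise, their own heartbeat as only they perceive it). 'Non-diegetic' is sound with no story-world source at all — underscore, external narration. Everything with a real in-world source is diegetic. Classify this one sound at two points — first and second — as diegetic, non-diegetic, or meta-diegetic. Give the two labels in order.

diegetic, meta-diegetic

First: the loudspeaker is an in-world source; both Hana and Precious hear the call → diegetic.
Second: with the phone off, the voice continues only as Hana's private mental replay — Precious can't hear it → meta-diegetic.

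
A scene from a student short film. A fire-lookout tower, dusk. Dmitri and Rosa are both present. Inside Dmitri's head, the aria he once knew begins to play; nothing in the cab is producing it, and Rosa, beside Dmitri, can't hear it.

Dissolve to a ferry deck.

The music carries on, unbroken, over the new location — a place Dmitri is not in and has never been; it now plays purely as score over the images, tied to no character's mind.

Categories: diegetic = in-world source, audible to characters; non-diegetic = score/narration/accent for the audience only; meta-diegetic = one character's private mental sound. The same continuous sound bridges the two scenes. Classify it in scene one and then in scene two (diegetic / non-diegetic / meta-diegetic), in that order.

Scene one: the music exists only inside Dmitri's mind; Rosa can't hear it → meta-diegetic.
Scene two: it's detached from Dmitri entirely and plays over unrelated images with no in-world source — conventional underscore → non-diegetic.

meta-diegetic, non-diegetic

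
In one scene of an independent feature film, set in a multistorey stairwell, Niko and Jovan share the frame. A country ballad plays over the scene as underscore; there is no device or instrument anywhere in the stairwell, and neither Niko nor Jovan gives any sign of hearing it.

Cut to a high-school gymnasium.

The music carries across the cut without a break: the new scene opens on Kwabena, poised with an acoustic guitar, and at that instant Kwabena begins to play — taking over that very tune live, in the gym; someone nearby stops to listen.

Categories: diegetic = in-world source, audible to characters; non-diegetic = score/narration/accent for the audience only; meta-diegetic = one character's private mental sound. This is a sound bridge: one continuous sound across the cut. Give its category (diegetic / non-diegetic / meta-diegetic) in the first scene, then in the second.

Scene one: there's no in-world source anywhere and no character hears it — underscore for the audience only → non-diegetic.
Scene two: from the moment Kwabena starts playing, the tune is being performed on an acoustic guitar inside the story world and another character hears it → diegetic.

non-diegetic, diegetic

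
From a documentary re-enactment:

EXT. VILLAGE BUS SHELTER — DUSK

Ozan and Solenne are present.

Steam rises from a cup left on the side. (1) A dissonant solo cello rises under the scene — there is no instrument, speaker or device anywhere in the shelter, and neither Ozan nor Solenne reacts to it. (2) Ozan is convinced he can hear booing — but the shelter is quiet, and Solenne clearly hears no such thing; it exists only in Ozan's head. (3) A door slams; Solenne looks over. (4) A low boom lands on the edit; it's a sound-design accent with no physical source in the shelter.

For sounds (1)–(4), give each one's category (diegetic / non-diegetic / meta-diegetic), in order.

non-diegetic, meta-diegetic, diegetic, non-diegetic

(1) it has no source in the story world and no character can hear it — it's underscore → non-diegetic.
(2) Ozan alone 'hears' it — an imagined sound, not present in the space → meta-diegetic.
(3) a door is a real object/event in the scene's world → diegetic.
(4) an editorial stinger — it belongs to the cut, not the story world → non-diegetic.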